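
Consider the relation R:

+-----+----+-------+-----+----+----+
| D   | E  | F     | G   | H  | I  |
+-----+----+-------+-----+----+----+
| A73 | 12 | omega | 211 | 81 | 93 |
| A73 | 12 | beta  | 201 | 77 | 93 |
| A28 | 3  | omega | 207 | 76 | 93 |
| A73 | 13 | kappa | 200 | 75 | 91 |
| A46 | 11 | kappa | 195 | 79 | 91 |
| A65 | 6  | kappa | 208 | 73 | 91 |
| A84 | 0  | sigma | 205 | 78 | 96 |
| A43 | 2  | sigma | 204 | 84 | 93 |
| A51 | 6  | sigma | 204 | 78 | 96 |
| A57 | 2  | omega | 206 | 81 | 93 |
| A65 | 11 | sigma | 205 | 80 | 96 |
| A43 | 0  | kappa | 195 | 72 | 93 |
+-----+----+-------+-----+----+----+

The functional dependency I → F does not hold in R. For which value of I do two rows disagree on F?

93

I=93: 6 rows → F takes values {omega, beta, sigma, kappa} — violation
I=91: 3 rows → F = kappa, kappa, kappa ✓
I=96: 3 rows → F = sigma, sigma, sigma ✓
The only I value with inconsistent F is I=93.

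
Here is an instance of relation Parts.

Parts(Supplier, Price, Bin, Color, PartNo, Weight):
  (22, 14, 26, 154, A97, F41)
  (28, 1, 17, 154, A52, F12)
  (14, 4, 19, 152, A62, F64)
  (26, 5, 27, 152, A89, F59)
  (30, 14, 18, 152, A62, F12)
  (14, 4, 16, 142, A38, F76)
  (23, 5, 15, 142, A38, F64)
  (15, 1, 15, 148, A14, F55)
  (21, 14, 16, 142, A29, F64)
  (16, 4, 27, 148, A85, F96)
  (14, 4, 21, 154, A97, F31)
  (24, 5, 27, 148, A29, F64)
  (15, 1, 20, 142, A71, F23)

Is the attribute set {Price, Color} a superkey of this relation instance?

Yes

All 13 rows have distinct {Price, Color} values, so {Price, Color} → (all attributes) holds and {Price, Color} is a superkey.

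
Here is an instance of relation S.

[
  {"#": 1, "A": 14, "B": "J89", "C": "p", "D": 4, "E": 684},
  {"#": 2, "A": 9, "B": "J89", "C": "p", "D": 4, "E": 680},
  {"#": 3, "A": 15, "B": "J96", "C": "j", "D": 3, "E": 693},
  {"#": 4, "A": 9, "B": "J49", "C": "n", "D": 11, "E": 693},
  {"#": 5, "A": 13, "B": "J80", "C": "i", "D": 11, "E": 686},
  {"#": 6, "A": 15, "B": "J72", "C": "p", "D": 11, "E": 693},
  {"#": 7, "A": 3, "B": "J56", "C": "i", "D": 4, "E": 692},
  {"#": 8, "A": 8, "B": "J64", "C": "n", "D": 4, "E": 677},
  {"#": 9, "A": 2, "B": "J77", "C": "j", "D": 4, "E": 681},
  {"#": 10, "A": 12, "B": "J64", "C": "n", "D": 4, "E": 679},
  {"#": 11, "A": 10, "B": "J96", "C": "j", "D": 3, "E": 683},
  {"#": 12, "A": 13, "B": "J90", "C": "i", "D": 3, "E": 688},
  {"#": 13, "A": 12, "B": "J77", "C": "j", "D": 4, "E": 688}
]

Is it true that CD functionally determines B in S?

Yes

(C=p, D=4): rows 1, 2 → B = J89, J89 ✓
(C=j, D=3): rows 3, 11 → B = J96, J96 ✓
(C=n, D=11): row 4 → B = J49 ✓
(C=i, D=11): row 5 → B = J80 ✓
(C=p, D=11): row 6 → B = J72 ✓
(C=i, D=4): row 7 → B = J56 ✓
(C=n, D=4): rows 8, 10 → B = J64, J64 ✓
(C=j, D=4): rows 9, 13 → B = J77, J77 ✓
(C=i, D=3): row 12 → B = J90 ✓
Every CD value is associated with a single B value, so CD → B holds.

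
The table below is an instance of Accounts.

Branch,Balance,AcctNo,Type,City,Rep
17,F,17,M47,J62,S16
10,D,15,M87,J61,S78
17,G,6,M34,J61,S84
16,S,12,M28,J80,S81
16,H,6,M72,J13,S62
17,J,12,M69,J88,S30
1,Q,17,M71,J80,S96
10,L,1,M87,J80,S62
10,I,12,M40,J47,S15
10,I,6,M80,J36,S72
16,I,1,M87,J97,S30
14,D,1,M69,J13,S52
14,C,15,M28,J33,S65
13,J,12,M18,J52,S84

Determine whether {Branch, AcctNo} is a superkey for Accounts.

All 14 rows have distinct {Branch, AcctNo} values, so {Branch, AcctNo} → (all attributes) holds and {Branch, AcctNo} is a superkey.

Yes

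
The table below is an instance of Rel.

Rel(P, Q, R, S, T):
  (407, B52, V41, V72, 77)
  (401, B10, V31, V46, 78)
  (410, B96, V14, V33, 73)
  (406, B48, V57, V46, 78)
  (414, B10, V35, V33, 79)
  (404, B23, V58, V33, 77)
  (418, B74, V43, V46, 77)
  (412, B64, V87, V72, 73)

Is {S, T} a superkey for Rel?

Two distinct rows share (S=V46, T=78), so {S, T} does not determine every attribute — not a superkey.

No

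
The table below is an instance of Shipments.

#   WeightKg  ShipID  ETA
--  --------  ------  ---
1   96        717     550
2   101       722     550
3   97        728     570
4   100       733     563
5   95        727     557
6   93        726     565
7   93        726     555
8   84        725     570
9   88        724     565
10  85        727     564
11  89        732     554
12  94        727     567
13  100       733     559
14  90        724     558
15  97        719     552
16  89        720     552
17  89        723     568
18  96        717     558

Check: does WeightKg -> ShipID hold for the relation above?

WeightKg=96: rows 1, 18 → ShipID = 717, 717 ✓
WeightKg=101: row 2 → ShipID = 722 ✓
WeightKg=97: rows 3, 15 → ShipID takes values {728, 719} — violation
WeightKg=100: rows 4, 13 → ShipID = 733, 733 ✓
WeightKg=95: row 5 → ShipID = 727 ✓
WeightKg=93: rows 6, 7 → ShipID = 726, 726 ✓
WeightKg=84: row 8 → ShipID = 725 ✓
WeightKg=88: row 9 → ShipID = 724 ✓
WeightKg=85: row 10 → ShipID = 727 ✓
WeightKg=89: rows 11, 16, 17 → ShipID takes values {732, 720, 723} — violation
WeightKg=94: row 12 → ShipID = 727 ✓
WeightKg=90: row 14 → ShipID = 724 ✓
Two rows agree on WeightKg but differ on ShipID, so WeightKg -> ShipID does not hold.

No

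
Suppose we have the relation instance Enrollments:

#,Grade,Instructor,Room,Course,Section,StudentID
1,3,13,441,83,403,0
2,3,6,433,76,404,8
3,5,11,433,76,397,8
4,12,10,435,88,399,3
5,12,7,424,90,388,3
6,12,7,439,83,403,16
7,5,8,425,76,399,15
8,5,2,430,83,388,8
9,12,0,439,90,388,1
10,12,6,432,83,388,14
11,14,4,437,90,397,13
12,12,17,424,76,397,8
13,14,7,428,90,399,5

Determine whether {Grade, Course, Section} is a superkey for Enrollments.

No

Rows 5 and 9 have the same {Grade, Course, Section} value (Grade=12, Course=90, Section=388) but are distinct tuples, so {Grade, Course, Section} does not determine every attribute — not a superkey.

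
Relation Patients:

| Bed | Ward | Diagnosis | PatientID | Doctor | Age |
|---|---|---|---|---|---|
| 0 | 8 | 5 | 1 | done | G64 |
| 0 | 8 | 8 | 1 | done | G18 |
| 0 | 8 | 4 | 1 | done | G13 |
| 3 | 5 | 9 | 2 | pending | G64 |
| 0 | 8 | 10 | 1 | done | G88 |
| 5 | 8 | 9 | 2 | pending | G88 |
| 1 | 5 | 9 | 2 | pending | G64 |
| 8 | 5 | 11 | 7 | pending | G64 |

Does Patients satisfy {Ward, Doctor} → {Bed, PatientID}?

(Ward=8, Doctor=done): 4 rows → {Bed,PatientID} = (0, 1), (0, 1), (0, 1), (0, 1) ✓
(Ward=5, Doctor=pending): 3 rows → {Bed,PatientID} takes values {(3, 2), (1, 2), (8, 7)} — violation
(Ward=8, Doctor=pending): 1 row → {Bed,PatientID} = (5, 2) ✓
Two rows agree on {Ward, Doctor} but differ on {Bed, PatientID}, so {Ward, Doctor} → {Bed, PatientID} does not hold.

No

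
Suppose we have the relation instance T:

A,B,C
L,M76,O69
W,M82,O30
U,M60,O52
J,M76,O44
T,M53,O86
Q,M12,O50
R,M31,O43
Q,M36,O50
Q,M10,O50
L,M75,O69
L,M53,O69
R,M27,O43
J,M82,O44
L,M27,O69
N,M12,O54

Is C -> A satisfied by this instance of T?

Yes

C=O69: 4 rows → A = L, L, L, L ✓
C=O30: 1 row → A = W ✓
C=O52: 1 row → A = U ✓
C=O44: 2 rows → A = J, J ✓
C=O86: 1 row → A = T ✓
C=O50: 3 rows → A = Q, Q, Q ✓
C=O43: 2 rows → A = R, R ✓
C=O54: 1 row → A = N ✓
Every C value is associated with a single A value, so C -> A holds.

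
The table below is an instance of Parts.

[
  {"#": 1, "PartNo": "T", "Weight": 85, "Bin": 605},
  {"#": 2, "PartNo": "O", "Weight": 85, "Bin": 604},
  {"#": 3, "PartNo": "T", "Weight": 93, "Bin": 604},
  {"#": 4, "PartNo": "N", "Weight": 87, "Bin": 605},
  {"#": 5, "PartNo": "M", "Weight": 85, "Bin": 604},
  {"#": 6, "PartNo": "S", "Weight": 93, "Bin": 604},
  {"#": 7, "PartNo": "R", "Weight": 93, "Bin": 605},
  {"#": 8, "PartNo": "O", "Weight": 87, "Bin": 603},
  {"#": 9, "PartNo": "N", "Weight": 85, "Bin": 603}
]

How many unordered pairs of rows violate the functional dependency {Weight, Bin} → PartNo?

(Weight=85, Bin=604): violating pairs (2,5) — 1 pair.
(Weight=93, Bin=604): violating pairs (3,6) — 1 pair.

2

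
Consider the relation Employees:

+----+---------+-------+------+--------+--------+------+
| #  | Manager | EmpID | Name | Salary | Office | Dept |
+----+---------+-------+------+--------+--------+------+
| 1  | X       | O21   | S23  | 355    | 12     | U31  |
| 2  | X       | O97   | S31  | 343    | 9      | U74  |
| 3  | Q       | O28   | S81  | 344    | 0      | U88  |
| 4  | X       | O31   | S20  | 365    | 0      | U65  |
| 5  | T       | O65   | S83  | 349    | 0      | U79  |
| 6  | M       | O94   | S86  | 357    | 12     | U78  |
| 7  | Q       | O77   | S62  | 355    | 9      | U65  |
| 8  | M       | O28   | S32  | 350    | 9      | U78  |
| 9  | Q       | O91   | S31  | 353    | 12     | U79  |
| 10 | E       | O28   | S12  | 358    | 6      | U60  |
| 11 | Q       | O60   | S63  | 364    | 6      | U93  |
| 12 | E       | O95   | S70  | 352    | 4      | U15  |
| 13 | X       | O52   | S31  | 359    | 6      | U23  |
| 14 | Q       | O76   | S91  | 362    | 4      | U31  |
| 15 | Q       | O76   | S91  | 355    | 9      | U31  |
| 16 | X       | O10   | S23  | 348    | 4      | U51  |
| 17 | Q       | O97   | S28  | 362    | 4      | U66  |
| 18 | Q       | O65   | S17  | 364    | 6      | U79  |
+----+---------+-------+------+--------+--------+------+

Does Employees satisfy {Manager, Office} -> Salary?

(Manager=X, Office=12): row 1 → Salary = 355 ✓
(Manager=X, Office=9): row 2 → Salary = 343 ✓
(Manager=Q, Office=0): row 3 → Salary = 344 ✓
(Manager=X, Office=0): row 4 → Salary = 365 ✓
(Manager=T, Office=0): row 5 → Salary = 349 ✓
(Manager=M, Office=12): row 6 → Salary = 357 ✓
(Manager=Q, Office=9): rows 7, 15 → Salary = 355, 355 ✓
(Manager=M, Office=9): row 8 → Salary = 350 ✓
(Manager=Q, Office=12): row 9 → Salary = 353 ✓
(Manager=E, Office=6): row 10 → Salary = 358 ✓
(Manager=Q, Office=6): rows 11, 18 → Salary = 364, 364 ✓
(Manager=E, Office=4): row 12 → Salary = 352 ✓
(Manager=X, Office=6): row 13 → Salary = 359 ✓
(Manager=Q, Office=4): rows 14, 17 → Salary = 362, 362 ✓
(Manager=X, Office=4): row 16 → Salary = 348 ✓
Every {Manager, Office} value is associated with a single Salary value, so {Manager, Office} -> Salary holds.

Yes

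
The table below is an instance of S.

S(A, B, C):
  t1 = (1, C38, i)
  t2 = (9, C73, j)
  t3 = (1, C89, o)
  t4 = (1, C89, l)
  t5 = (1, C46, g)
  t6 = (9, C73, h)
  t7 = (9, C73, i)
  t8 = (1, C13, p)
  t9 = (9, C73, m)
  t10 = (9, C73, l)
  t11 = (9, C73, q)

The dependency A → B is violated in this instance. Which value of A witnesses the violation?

A=1: rows 1, 3, 4, 5, 8 → B takes values {C38, C89, C46, C13} — violation
A=9: rows 2, 6, 7, 9, 10, 11 → B = C73, C73, C73, C73, C73, C73 ✓
The only A value with inconsistent B is A=1.

1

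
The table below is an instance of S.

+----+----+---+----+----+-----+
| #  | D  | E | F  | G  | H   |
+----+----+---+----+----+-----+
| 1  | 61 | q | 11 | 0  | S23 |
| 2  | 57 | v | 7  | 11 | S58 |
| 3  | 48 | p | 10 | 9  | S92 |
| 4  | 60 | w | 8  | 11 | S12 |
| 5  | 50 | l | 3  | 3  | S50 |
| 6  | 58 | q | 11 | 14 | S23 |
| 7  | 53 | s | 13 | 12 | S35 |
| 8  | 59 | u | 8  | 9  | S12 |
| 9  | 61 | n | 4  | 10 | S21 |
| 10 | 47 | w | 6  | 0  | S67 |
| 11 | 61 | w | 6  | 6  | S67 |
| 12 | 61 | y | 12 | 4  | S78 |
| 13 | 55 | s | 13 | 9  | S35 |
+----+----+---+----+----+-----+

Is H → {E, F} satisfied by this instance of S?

No

H=S23: rows 1, 6 → {E,F} = (q, 11), (q, 11) ✓
H=S58: row 2 → {E,F} = (v, 7) ✓
H=S92: row 3 → {E,F} = (p, 10) ✓
H=S12: rows 4, 8 → {E,F} takes values {(w, 8), (u, 8)} — violation
H=S50: row 5 → {E,F} = (l, 3) ✓
H=S35: rows 7, 13 → {E,F} = (s, 13), (s, 13) ✓
H=S21: row 9 → {E,F} = (n, 4) ✓
H=S67: rows 10, 11 → {E,F} = (w, 6), (w, 6) ✓
H=S78: row 12 → {E,F} = (y, 12) ✓
Two rows agree on H but differ on {E, F}, so H → {E, F} does not hold.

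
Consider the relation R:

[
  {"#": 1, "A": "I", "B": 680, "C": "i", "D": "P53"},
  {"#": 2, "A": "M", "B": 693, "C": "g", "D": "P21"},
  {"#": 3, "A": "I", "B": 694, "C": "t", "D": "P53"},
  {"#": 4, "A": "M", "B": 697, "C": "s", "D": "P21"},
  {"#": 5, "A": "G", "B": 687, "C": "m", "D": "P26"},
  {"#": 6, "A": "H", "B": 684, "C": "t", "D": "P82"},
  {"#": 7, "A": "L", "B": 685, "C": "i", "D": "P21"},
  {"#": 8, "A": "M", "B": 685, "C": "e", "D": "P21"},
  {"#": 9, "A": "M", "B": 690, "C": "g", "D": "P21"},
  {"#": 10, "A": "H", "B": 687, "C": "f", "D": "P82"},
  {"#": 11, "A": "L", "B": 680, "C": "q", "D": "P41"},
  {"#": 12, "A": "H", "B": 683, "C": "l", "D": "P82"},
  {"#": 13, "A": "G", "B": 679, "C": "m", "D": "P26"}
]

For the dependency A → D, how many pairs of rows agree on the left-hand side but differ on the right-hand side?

A=I: all 2 rows agree on D — 0 pairs.
A=M: all 4 rows agree on D — 0 pairs.
A=G: all 2 rows agree on D — 0 pairs.
A=H: all 3 rows agree on D — 0 pairs.
A=L: violating pairs (7,11) — 1 pair.

1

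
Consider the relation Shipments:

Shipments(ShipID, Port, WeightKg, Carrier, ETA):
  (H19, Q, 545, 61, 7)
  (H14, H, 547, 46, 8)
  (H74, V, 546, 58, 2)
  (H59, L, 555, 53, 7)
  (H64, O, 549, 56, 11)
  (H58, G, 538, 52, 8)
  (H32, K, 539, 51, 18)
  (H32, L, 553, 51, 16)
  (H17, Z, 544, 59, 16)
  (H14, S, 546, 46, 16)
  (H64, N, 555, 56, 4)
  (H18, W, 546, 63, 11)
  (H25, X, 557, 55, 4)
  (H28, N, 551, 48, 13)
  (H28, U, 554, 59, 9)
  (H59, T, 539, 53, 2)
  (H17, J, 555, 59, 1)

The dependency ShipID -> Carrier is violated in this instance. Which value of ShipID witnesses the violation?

ShipID=H19: 1 row → Carrier = 61 ✓
ShipID=H14: 2 rows → Carrier = 46, 46 ✓
ShipID=H74: 1 row → Carrier = 58 ✓
ShipID=H59: 2 rows → Carrier = 53, 53 ✓
ShipID=H64: 2 rows → Carrier = 56, 56 ✓
ShipID=H58: 1 row → Carrier = 52 ✓
ShipID=H32: 2 rows → Carrier = 51, 51 ✓
ShipID=H17: 2 rows → Carrier = 59, 59 ✓
ShipID=H18: 1 row → Carrier = 63 ✓
ShipID=H25: 1 row → Carrier = 55 ✓
ShipID=H28: 2 rows → Carrier takes values {48, 59} — violation
The only ShipID value with inconsistent Carrier is ShipID=H28.

H28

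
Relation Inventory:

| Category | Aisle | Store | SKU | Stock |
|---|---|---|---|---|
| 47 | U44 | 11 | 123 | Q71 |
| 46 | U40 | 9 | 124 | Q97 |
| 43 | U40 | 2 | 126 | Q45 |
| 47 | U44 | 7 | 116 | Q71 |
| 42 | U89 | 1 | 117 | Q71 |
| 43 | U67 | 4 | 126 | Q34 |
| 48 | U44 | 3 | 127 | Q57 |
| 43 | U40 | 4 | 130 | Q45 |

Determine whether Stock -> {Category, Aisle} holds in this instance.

No

Stock=Q71: 3 rows → {Category,Aisle} takes values {(47, U44), (42, U89)} — violation
Stock=Q97: 1 row → {Category,Aisle} = (46, U40) ✓
Stock=Q45: 2 rows → {Category,Aisle} = (43, U40), (43, U40) ✓
Stock=Q34: 1 row → {Category,Aisle} = (43, U67) ✓
Stock=Q57: 1 row → {Category,Aisle} = (48, U44) ✓
Two rows agree on Stock but differ on {Category, Aisle}, so Stock -> {Category, Aisle} does not hold.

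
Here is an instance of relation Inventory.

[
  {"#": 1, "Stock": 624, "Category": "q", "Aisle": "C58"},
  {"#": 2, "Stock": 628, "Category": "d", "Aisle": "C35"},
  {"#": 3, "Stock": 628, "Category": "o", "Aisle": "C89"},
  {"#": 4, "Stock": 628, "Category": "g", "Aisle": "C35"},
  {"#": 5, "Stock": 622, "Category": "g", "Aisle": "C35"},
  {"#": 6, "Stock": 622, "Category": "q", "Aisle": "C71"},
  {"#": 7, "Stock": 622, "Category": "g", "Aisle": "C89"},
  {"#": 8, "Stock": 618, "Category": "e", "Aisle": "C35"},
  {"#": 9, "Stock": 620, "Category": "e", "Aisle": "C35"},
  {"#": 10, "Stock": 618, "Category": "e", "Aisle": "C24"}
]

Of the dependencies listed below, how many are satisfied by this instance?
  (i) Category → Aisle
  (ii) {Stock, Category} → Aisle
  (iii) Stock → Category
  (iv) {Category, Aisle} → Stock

(i) Category → Aisle: Category=q: rows 1, 6 → Aisle takes values {C58, C71} — violation; Category=g: rows 4, 5, 7 → Aisle takes values {C35, C89} — violation; Category=e: rows 8, 9, 10 → Aisle takes values {C35, C24} — violation — fails.
(ii) {Stock, Category} → Aisle: (Stock=622, Category=g): rows 5, 7 → Aisle takes values {C35, C89} — violation; (Stock=618, Category=e): rows 8, 10 → Aisle takes values {C35, C24} — violation — fails.
(iii) Stock → Category: Stock=628: rows 2, 3, 4 → Category takes values {d, o, g} — violation; Stock=622: rows 5, 6, 7 → Category takes values {g, q} — violation — fails.
(iv) {Category, Aisle} → Stock: (Category=g, Aisle=C35): rows 4, 5 → Stock takes values {628, 622} — violation; (Category=e, Aisle=C35): rows 8, 9 → Stock takes values {618, 620} — violation — fails.
None of the 4 dependencies hold.

0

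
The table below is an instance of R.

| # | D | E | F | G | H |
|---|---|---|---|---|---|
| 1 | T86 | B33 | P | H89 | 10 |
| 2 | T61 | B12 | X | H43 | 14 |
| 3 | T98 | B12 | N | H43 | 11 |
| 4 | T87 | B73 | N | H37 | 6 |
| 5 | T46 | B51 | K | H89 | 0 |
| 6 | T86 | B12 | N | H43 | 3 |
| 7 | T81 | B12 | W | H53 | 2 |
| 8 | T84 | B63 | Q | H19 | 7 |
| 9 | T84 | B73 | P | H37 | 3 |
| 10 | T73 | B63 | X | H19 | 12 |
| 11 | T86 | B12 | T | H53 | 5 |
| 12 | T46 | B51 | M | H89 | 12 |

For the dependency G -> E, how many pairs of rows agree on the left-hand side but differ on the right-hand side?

G=H89: violating pairs (1,5), (1,12) — 2 pairs.
G=H43: all 3 rows agree on E — 0 pairs.
G=H37: all 2 rows agree on E — 0 pairs.
G=H53: all 2 rows agree on E — 0 pairs.
G=H19: all 2 rows agree on E — 0 pairs.

2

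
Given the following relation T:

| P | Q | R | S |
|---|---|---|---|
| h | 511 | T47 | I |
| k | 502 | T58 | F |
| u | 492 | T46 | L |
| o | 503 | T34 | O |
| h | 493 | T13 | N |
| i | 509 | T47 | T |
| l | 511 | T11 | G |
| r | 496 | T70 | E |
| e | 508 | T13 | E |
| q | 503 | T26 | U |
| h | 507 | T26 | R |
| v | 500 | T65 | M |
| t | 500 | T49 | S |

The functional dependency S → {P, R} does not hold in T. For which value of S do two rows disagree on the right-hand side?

S=I: 1 row → {P,R} = (h, T47) ✓
S=F: 1 row → {P,R} = (k, T58) ✓
S=L: 1 row → {P,R} = (u, T46) ✓
S=O: 1 row → {P,R} = (o, T34) ✓
S=N: 1 row → {P,R} = (h, T13) ✓
S=T: 1 row → {P,R} = (i, T47) ✓
S=G: 1 row → {P,R} = (l, T11) ✓
S=E: 2 rows → {P,R} takes values {(r, T70), (e, T13)} — violation
S=U: 1 row → {P,R} = (q, T26) ✓
S=R: 1 row → {P,R} = (h, T26) ✓
S=M: 1 row → {P,R} = (v, T65) ✓
S=S: 1 row → {P,R} = (t, T49) ✓
The only S value with inconsistent RHS is S=E.

E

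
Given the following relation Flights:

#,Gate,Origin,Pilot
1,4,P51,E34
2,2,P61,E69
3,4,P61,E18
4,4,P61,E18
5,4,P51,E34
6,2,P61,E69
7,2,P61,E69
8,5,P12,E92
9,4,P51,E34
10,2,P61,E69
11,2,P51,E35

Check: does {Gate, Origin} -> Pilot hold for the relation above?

(Gate=4, Origin=P51): rows 1, 5, 9 → Pilot = E34, E34, E34 ✓
(Gate=2, Origin=P61): rows 2, 6, 7, 10 → Pilot = E69, E69, E69, E69 ✓
(Gate=4, Origin=P61): rows 3, 4 → Pilot = E18, E18 ✓
(Gate=5, Origin=P12): row 8 → Pilot = E92 ✓
(Gate=2, Origin=P51): row 11 → Pilot = E35 ✓
Every {Gate, Origin} value is associated with a single Pilot value, so {Gate, Origin} -> Pilot holds.

Yes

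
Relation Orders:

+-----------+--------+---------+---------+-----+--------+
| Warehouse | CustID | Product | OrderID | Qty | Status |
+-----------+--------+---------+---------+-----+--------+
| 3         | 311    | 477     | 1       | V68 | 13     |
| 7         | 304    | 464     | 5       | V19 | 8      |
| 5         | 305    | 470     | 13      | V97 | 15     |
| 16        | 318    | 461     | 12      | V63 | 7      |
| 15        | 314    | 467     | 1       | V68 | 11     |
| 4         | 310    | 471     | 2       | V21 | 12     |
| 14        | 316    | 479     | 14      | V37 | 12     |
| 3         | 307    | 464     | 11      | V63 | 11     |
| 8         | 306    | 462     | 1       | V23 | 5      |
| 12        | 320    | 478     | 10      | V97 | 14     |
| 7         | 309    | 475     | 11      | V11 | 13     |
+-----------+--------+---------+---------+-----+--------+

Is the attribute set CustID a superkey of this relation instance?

All 11 rows have distinct CustID values, so CustID → (all attributes) holds and CustID is a superkey.

Yes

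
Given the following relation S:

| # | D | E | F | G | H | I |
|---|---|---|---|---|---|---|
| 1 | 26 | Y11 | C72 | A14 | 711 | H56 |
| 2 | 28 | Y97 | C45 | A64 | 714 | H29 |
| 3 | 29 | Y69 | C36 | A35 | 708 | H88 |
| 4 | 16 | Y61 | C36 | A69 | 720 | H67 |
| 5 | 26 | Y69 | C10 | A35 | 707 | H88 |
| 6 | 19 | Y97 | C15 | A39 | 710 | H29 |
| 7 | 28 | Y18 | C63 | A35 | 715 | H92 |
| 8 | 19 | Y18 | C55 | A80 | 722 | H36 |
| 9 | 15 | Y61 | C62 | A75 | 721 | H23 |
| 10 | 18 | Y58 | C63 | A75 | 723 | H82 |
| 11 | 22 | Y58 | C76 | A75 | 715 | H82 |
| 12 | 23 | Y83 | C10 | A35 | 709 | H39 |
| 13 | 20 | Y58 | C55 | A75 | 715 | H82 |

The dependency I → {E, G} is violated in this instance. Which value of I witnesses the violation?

H29

I=H56: row 1 → {E,G} = (Y11, A14) ✓
I=H29: rows 2, 6 → {E,G} takes values {(Y97, A64), (Y97, A39)} — violation
I=H88: rows 3, 5 → {E,G} = (Y69, A35), (Y69, A35) ✓
I=H67: row 4 → {E,G} = (Y61, A69) ✓
I=H92: row 7 → {E,G} = (Y18, A35) ✓
I=H36: row 8 → {E,G} = (Y18, A80) ✓
I=H23: row 9 → {E,G} = (Y61, A75) ✓
I=H82: rows 10, 11, 13 → {E,G} = (Y58, A75), (Y58, A75), (Y58, A75) ✓
I=H39: row 12 → {E,G} = (Y83, A35) ✓
The only I value with inconsistent RHS is I=H29.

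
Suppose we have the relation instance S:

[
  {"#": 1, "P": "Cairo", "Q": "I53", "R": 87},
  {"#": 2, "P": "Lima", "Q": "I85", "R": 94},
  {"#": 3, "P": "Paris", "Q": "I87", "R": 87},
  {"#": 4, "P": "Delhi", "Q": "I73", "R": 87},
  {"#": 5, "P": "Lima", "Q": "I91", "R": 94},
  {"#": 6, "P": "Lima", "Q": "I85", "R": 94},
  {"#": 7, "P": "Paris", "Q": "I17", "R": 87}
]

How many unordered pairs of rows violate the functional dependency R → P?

R=87: violating pairs (1,3), (1,4), (1,7), (3,4), (4,7) — 5 pairs.
R=94: all 3 rows agree on P — 0 pairs.

5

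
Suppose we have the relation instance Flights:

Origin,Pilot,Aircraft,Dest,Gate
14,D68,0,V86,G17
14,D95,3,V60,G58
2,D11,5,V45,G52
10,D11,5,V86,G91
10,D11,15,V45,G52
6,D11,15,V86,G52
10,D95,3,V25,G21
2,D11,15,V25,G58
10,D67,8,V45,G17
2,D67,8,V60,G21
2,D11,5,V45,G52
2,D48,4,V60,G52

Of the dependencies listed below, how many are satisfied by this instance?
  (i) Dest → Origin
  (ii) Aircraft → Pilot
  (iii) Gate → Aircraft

(i) Dest → Origin: Dest=V86: 3 rows → Origin takes values {14, 10, 6} — violation; Dest=V60: 3 rows → Origin takes values {14, 2} — violation; Dest=V45: 4 rows → Origin takes values {2, 10} — violation; Dest=V25: 2 rows → Origin takes values {10, 2} — violation — fails.
(ii) Aircraft → Pilot: every LHS value maps to a single RHS value — holds.
(iii) Gate → Aircraft: Gate=G17: 2 rows → Aircraft takes values {0, 8} — violation; Gate=G58: 2 rows → Aircraft takes values {3, 15} — violation; Gate=G52: 5 rows → Aircraft takes values {5, 15, 4} — violation; Gate=G21: 2 rows → Aircraft takes values {3, 8} — violation — fails.
1 of the 3 dependencies holds.

1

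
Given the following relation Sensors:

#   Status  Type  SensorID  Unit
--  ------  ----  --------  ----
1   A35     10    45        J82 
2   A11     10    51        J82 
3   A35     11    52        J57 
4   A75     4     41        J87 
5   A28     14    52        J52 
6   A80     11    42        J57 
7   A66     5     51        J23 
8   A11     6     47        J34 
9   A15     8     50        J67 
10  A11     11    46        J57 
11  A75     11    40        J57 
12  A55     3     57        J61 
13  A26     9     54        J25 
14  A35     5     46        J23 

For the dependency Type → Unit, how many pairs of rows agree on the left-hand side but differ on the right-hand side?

Type=10: all 2 rows agree on Unit — 0 pairs.
Type=11: all 4 rows agree on Unit — 0 pairs.
Type=5: all 2 rows agree on Unit — 0 pairs.

0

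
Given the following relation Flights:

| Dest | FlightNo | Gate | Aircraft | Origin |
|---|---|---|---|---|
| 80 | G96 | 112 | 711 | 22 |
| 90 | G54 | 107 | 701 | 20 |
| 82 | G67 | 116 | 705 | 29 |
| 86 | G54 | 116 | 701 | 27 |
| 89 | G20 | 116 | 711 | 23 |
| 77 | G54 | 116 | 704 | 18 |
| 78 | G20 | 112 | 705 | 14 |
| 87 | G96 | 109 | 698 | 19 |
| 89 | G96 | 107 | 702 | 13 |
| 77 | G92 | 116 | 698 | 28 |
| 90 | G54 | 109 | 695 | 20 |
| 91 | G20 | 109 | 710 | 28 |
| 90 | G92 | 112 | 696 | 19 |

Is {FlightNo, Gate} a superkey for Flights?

Two distinct rows share (FlightNo=G54, Gate=116), so {FlightNo, Gate} does not determine every attribute — not a superkey.

No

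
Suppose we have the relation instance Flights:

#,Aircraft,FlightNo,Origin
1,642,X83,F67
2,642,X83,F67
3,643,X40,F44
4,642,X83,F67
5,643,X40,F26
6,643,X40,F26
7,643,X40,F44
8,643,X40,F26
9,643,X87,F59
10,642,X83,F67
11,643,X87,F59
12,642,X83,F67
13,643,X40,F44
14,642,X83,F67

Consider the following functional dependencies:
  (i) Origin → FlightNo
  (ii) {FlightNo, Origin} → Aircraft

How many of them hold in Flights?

2

(i) Origin → FlightNo: every LHS value maps to a single RHS value — holds.
(ii) {FlightNo, Origin} → Aircraft: every LHS value maps to a single RHS value — holds.
2 of the 2 dependencies hold.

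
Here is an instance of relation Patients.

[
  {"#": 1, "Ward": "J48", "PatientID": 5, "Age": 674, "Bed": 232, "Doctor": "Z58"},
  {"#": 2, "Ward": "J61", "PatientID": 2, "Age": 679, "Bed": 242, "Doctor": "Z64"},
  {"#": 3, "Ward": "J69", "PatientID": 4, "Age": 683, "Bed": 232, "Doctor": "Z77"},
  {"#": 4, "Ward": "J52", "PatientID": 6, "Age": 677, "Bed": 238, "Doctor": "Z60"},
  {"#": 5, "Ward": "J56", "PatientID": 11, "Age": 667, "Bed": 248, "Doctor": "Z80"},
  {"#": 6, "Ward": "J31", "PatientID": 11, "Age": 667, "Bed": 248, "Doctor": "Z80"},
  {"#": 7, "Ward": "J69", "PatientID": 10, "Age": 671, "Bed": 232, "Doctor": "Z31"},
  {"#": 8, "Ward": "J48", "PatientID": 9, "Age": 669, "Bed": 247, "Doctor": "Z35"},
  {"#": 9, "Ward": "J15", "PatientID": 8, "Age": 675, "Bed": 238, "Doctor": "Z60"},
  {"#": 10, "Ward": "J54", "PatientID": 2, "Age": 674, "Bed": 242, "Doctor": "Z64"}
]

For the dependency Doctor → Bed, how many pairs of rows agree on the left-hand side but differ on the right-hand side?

Doctor=Z64: all 2 rows agree on Bed — 0 pairs.
Doctor=Z60: all 2 rows agree on Bed — 0 pairs.
Doctor=Z80: all 2 rows agree on Bed — 0 pairs.

0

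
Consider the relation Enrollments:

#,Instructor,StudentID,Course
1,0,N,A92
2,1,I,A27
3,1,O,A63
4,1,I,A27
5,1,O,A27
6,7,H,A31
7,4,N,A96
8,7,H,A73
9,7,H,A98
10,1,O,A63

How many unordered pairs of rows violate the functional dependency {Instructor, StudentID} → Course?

5

(Instructor=1, StudentID=I): all 2 rows agree on Course — 0 pairs.
(Instructor=1, StudentID=O): violating pairs (3,5), (5,10) — 2 pairs.
(Instructor=7, StudentID=H): violating pairs (6,8), (6,9), (8,9) — 3 pairs.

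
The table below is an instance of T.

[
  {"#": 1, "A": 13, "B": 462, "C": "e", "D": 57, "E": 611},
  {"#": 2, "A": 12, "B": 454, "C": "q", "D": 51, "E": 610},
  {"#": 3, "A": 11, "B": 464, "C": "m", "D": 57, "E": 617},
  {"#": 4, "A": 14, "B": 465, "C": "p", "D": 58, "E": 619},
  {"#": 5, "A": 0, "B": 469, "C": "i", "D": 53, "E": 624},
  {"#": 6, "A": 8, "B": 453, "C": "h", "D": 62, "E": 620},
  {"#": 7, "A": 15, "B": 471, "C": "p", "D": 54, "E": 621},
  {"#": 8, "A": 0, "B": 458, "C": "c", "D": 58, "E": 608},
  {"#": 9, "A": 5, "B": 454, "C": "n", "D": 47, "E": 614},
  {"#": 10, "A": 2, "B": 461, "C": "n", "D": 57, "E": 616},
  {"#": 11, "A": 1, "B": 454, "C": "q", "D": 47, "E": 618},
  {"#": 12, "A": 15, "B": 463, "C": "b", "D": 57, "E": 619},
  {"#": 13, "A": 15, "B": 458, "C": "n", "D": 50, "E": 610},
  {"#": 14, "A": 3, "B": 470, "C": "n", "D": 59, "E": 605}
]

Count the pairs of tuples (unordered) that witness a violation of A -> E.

4

A=0: violating pairs (5,8) — 1 pair.
A=15: violating pairs (7,12), (7,13), (12,13) — 3 pairs.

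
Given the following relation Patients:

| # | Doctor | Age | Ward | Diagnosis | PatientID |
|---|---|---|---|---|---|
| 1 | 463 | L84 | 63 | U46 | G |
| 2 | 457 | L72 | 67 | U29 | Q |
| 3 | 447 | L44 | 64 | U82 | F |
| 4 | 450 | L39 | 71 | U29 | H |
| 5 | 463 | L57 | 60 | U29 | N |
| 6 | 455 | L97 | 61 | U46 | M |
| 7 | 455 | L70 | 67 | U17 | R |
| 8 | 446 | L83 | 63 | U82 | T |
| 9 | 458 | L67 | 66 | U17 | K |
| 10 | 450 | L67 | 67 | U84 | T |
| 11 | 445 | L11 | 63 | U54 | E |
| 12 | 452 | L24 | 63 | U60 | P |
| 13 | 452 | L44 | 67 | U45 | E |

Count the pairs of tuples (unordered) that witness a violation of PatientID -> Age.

2

PatientID=T: violating pairs (8,10) — 1 pair.
PatientID=E: violating pairs (11,13) — 1 pair.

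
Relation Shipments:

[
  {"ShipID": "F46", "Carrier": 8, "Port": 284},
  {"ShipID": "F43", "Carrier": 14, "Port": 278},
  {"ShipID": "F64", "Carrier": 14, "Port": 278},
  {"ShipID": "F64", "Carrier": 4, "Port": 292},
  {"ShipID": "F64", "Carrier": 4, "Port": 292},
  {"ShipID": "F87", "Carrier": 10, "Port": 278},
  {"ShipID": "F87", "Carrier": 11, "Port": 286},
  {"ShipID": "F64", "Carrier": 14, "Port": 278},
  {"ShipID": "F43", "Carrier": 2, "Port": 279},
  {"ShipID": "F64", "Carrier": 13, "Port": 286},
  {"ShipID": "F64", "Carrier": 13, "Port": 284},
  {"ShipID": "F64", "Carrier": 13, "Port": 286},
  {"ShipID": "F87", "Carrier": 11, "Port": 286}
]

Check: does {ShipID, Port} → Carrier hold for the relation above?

Yes

(ShipID=F46, Port=284): 1 row → Carrier = 8 ✓
(ShipID=F43, Port=278): 1 row → Carrier = 14 ✓
(ShipID=F64, Port=278): 2 rows → Carrier = 14, 14 ✓
(ShipID=F64, Port=292): 2 rows → Carrier = 4, 4 ✓
(ShipID=F87, Port=278): 1 row → Carrier = 10 ✓
(ShipID=F87, Port=286): 2 rows → Carrier = 11, 11 ✓
(ShipID=F43, Port=279): 1 row → Carrier = 2 ✓
(ShipID=F64, Port=286): 2 rows → Carrier = 13, 13 ✓
(ShipID=F64, Port=284): 1 row → Carrier = 13 ✓
Every {ShipID, Port} value is associated with a single Carrier value, so {ShipID, Port} → Carrier holds.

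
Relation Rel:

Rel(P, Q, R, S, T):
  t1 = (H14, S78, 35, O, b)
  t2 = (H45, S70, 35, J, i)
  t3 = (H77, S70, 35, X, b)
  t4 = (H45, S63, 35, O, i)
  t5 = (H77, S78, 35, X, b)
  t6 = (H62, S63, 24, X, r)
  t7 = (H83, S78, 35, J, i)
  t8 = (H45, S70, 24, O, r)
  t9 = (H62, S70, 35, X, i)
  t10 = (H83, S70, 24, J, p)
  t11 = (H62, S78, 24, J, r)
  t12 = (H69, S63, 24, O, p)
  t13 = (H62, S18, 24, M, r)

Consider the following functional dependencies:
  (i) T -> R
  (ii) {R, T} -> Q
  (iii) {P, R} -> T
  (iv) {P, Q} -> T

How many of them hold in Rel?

(i) T -> R: every LHS value maps to a single RHS value — holds.
(ii) {R, T} -> Q: (R=35, T=b): rows 1, 3, 5 → Q takes values {S78, S70} — violation; (R=35, T=i): rows 2, 4, 7, 9 → Q takes values {S70, S63, S78} — violation; (R=24, T=r): rows 6, 8, 11, 13 → Q takes values {S63, S70, S78, S18} — violation; (R=24, T=p): rows 10, 12 → Q takes values {S70, S63} — violation — fails.
(iii) {P, R} -> T: every LHS value maps to a single RHS value — holds.
(iv) {P, Q} -> T: (P=H45, Q=S70): rows 2, 8 → T takes values {i, r} — violation — fails.
2 of the 4 dependencies hold.

2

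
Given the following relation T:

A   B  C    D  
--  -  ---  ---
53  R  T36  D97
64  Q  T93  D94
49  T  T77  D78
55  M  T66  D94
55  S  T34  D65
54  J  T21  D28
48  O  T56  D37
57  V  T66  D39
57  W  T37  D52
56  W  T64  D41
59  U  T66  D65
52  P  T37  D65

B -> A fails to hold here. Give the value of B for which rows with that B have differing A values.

W

B=R: 1 row → A = 53 ✓
B=Q: 1 row → A = 64 ✓
B=T: 1 row → A = 49 ✓
B=M: 1 row → A = 55 ✓
B=S: 1 row → A = 55 ✓
B=J: 1 row → A = 54 ✓
B=O: 1 row → A = 48 ✓
B=V: 1 row → A = 57 ✓
B=W: 2 rows → A takes values {57, 56} — violation
B=U: 1 row → A = 59 ✓
B=P: 1 row → A = 52 ✓
The only B value with inconsistent A is B=W.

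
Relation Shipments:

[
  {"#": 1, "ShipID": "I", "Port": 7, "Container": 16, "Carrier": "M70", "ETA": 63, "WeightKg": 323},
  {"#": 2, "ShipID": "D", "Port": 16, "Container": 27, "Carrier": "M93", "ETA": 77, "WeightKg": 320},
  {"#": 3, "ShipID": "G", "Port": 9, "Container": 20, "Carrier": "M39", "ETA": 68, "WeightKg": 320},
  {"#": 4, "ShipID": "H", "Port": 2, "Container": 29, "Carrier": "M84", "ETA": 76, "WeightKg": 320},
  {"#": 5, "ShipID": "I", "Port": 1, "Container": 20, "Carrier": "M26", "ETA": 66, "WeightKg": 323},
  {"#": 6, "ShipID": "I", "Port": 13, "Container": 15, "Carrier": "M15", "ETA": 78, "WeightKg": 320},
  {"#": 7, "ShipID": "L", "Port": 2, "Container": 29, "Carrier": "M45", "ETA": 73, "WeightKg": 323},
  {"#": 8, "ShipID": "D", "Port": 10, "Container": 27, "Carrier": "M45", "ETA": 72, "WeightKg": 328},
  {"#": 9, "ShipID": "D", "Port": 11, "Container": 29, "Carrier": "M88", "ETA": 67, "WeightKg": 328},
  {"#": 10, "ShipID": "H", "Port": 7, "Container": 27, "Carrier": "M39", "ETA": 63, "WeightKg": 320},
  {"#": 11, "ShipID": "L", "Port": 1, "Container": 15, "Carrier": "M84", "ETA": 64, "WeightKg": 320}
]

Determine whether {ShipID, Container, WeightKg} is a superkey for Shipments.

All 11 rows have distinct {ShipID, Container, WeightKg} values, so {ShipID, Container, WeightKg} → (all attributes) holds and {ShipID, Container, WeightKg} is a superkey.

Yes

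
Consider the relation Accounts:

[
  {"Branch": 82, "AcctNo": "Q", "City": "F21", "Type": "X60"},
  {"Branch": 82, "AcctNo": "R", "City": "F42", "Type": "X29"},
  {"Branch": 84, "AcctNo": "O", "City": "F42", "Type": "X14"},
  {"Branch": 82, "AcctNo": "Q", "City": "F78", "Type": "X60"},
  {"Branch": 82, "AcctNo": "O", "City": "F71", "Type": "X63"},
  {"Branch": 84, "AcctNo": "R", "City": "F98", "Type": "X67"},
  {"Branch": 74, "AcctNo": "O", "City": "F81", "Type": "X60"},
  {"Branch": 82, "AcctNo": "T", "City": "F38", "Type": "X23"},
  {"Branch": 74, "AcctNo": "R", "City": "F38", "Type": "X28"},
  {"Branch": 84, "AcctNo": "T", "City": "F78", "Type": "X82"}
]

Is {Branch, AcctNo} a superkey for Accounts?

Two distinct rows share (Branch=82, AcctNo=Q), so {Branch, AcctNo} does not determine every attribute — not a superkey.

No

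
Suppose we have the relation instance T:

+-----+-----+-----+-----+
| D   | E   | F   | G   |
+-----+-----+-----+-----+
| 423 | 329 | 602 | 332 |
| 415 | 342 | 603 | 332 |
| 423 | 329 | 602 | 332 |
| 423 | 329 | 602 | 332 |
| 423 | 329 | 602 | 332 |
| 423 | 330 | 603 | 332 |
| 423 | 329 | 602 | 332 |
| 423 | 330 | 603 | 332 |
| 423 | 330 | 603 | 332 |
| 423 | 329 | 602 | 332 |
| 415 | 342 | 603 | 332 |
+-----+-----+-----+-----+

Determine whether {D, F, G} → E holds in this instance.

Yes

(D=423, F=602, G=332): 6 rows → E = 329, 329, 329, 329, 329, 329 ✓
(D=415, F=603, G=332): 2 rows → E = 342, 342 ✓
(D=423, F=603, G=332): 3 rows → E = 330, 330, 330 ✓
Every {D, F, G} value is associated with a single E value, so {D, F, G} → E holds.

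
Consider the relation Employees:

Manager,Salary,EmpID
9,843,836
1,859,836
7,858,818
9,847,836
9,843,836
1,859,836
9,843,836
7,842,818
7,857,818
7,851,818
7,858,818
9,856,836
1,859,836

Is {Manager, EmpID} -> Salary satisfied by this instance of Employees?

No

(Manager=9, EmpID=836): 5 rows → Salary takes values {843, 847, 856} — violation
(Manager=1, EmpID=836): 3 rows → Salary = 859, 859, 859 ✓
(Manager=7, EmpID=818): 5 rows → Salary takes values {858, 842, 857, 851} — violation
Two rows agree on {Manager, EmpID} but differ on Salary, so {Manager, EmpID} -> Salary does not hold.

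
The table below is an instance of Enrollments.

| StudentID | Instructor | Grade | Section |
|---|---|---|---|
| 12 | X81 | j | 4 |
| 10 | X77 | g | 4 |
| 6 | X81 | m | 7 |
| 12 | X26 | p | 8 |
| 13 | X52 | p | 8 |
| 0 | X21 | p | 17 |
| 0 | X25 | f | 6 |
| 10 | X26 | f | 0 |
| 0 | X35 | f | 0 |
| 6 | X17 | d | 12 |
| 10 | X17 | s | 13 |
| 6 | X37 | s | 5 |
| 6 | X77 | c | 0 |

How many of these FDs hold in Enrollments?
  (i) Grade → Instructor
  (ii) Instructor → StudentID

(i) Grade → Instructor: Grade=p: 3 rows → Instructor takes values {X26, X52, X21} — violation; Grade=f: 3 rows → Instructor takes values {X25, X26, X35} — violation; Grade=s: 2 rows → Instructor takes values {X17, X37} — violation — fails.
(ii) Instructor → StudentID: Instructor=X81: 2 rows → StudentID takes values {12, 6} — violation; Instructor=X77: 2 rows → StudentID takes values {10, 6} — violation; Instructor=X26: 2 rows → StudentID takes values {12, 10} — violation; Instructor=X17: 2 rows → StudentID takes values {6, 10} — violation — fails.
None of the 2 dependencies hold.

0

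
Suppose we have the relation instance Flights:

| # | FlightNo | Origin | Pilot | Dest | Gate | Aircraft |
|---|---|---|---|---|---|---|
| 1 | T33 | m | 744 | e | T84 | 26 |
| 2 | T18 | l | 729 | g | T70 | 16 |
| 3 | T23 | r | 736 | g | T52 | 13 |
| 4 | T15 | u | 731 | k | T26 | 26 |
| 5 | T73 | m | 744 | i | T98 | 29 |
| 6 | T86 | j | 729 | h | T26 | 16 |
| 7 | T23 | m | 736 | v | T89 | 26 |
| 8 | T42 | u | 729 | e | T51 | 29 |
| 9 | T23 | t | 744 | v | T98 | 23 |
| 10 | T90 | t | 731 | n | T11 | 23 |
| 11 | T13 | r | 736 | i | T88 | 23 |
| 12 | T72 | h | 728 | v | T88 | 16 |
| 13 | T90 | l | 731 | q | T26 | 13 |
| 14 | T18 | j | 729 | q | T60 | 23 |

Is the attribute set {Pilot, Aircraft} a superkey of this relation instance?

No

Rows 2 and 6 have the same {Pilot, Aircraft} value (Pilot=729, Aircraft=16) but are distinct tuples, so {Pilot, Aircraft} does not determine every attribute — not a superkey.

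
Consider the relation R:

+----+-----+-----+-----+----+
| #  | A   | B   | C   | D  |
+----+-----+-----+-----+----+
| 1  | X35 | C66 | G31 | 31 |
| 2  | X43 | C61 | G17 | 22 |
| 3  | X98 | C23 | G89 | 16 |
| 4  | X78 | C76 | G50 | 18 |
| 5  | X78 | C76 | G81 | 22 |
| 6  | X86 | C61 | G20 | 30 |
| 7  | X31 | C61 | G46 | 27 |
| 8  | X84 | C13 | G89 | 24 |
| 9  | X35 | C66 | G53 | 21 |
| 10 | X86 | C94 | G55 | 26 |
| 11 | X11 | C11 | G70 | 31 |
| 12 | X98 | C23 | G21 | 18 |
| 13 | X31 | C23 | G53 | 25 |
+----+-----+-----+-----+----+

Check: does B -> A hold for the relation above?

No

B=C66: rows 1, 9 → A = X35, X35 ✓
B=C61: rows 2, 6, 7 → A takes values {X43, X86, X31} — violation
B=C23: rows 3, 12, 13 → A takes values {X98, X31} — violation
B=C76: rows 4, 5 → A = X78, X78 ✓
B=C13: row 8 → A = X84 ✓
B=C94: row 10 → A = X86 ✓
B=C11: row 11 → A = X11 ✓
Two rows agree on B but differ on A, so B -> A does not hold.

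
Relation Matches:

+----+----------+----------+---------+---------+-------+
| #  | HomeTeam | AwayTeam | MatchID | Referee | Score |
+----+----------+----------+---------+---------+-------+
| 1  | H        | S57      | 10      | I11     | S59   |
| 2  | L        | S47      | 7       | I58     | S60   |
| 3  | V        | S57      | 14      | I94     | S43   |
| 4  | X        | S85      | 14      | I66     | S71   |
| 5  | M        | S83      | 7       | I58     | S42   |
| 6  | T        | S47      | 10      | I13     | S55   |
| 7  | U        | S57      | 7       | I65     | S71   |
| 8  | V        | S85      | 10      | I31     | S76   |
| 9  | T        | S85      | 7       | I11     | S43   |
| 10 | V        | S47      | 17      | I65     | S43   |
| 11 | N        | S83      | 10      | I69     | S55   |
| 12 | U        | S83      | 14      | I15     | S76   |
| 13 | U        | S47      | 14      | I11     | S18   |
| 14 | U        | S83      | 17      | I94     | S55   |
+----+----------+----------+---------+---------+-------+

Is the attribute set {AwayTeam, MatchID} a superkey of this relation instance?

Yes

All 14 rows have distinct {AwayTeam, MatchID} values, so {AwayTeam, MatchID} → (all attributes) holds and {AwayTeam, MatchID} is a superkey.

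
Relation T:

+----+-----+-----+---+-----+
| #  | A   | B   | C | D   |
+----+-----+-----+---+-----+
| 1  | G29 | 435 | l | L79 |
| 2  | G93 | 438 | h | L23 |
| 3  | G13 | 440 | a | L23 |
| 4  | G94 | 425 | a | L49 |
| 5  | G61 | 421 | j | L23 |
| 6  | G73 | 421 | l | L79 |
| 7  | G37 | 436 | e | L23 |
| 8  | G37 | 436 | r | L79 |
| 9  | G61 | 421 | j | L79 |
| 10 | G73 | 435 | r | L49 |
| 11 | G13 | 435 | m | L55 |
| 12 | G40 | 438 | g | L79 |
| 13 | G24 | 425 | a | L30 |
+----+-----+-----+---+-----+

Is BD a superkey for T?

No

Rows 6 and 9 have the same BD value (B=421, D=L79) but are distinct tuples, so BD does not determine every attribute — not a superkey.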